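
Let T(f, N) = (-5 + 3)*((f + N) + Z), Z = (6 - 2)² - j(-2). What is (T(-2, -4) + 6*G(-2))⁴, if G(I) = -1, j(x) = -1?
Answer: 614656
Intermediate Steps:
Z = 17 (Z = (6 - 2)² - 1*(-1) = 4² + 1 = 16 + 1 = 17)
T(f, N) = -34 - 2*N - 2*f (T(f, N) = (-5 + 3)*((f + N) + 17) = -2*((N + f) + 17) = -2*(17 + N + f) = -34 - 2*N - 2*f)
(T(-2, -4) + 6*G(-2))⁴ = ((-34 - 2*(-4) - 2*(-2)) + 6*(-1))⁴ = ((-34 + 8 + 4) - 6)⁴ = (-22 - 6)⁴ = (-28)⁴ = 614656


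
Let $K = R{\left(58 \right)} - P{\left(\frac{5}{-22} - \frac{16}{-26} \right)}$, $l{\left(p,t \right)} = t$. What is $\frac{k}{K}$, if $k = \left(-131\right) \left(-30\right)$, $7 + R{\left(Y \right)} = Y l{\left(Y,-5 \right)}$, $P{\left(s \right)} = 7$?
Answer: $- \frac{1965}{152} \approx -12.928$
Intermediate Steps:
$R{\left(Y \right)} = -7 - 5 Y$ ($R{\left(Y \right)} = -7 + Y \left(-5\right) = -7 - 5 Y$)
$K = -304$ ($K = \left(-7 - 290\right) - 7 = -297 - 7 = -304$)
$k = 3930$
$\frac{k}{K} = \frac{3930}{-304} = 3930 \left(- \frac{1}{304}\right) = - \frac{1965}{152}$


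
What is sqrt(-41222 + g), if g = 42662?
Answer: 12*sqrt(10) ≈ 37.947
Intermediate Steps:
sqrt(-41222 + g) = sqrt(-41222 + 42662) = sqrt(1440) = 12*sqrt(10)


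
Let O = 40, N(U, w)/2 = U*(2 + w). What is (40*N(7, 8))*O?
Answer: 224000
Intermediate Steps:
N(U, w) = 2*U*(2 + w) (N(U, w) = 2*(U*(2 + w)) = 2*U*(2 + w))
(40*N(7, 8))*O = (40*(2*7*(2 + 8)))*40 = (40*(2*7*10))*40 = (40*140)*40 = 5600*40 = 224000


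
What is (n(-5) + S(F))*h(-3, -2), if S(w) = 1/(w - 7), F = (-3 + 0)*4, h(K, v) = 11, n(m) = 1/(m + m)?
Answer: -319/190 ≈ -1.6789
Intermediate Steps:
n(m) = 1/(2*m)
F = -12 (F = -3*4 = -12)
S(w) = 1/(-7 + w)
(n(-5) + S(F))*h(-3, -2) = ((½)/(-5) + 1/(-7 - 12))*11 = ((½)*(-⅕) + 1/(-19))*11 = (-⅒ - 1/19)*11 = -29/190*11 = -319/190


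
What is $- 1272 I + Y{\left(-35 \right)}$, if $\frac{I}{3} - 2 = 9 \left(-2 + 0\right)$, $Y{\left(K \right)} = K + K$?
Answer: $60986$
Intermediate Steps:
$Y{\left(K \right)} = 2 K$
$I = -48$ ($I = 6 + 3 \cdot 9 \left(-2 + 0\right) = 6 + 3 \cdot 9 \left(-2\right) = 6 + 3 \left(-18\right) = 6 - 54 = -48$)
$- 1272 I + Y{\left(-35 \right)} = \left(-1272\right) \left(-48\right) + 2 \left(-35\right) = 61056 - 70 = 60986$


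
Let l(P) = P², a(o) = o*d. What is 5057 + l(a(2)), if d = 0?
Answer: 5057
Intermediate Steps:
a(o) = 0 (a(o) = o*0 = 0)
5057 + l(a(2)) = 5057 + 0² = 5057 + 0 = 5057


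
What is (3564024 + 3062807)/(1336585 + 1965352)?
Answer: 6626831/3301937 ≈ 2.0070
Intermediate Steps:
(3564024 + 3062807)/(1336585 + 1965352) = 6626831/3301937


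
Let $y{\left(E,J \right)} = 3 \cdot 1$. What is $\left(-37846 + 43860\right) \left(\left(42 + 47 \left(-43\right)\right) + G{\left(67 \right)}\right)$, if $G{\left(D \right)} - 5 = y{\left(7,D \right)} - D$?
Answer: $-12256532$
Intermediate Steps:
$y{\left(E,J \right)} = 3$
$G{\left(D \right)} = 8 - D$ ($G{\left(D \right)} = 5 - \left(-3 + D\right) = 8 - D$)
$\left(-37846 + 43860\right) \left(\left(42 + 47 \left(-43\right)\right) + G{\left(67 \right)}\right) = \left(-37846 + 43860\right) \left(\left(42 + 47 \left(-43\right)\right) + \left(8 - 67\right)\right) = 6014 \left(\left(42 - 2021\right) + \left(8 - 67\right)\right) = 6014 \left(-1979 - 59\right) = 6014 \left(-2038\right) = -12256532$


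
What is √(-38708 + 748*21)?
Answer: 10*I*√230 ≈ 151.66*I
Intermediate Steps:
√(-38708 + 748*21) = √(-38708 + 15708) = √(-23000) = 10*I*√230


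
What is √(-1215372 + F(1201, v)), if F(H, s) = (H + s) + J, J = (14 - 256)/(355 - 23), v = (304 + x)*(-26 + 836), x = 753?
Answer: 3*I*√1096121738/166 ≈ 598.33*I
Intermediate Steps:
v = 856170 (v = (304 + 753)*(-26 + 836) = 1057*810 = 856170)
J = -121/166 (J = -242/332 = -242*1/332 = -121/166 ≈ -0.72892)
F(H, s) = -121/166 + H + s (F(H, s) = (H + s) - 121/166 = -121/166 + H + s)
√(-1215372 + F(1201, v)) = √(-1215372 + (-121/166 + 1201 + 856170)) = √(-1215372 + 142323465/166) = √(-59428287/166) = 3*I*√1096121738/166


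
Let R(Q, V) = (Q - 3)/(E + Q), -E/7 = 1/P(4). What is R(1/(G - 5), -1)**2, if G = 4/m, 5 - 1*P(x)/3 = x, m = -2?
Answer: 1089/676 ≈ 1.6109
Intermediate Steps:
P(x) = 15 - 3*x
E = -7/3 (E = -7/(15 - 3*4) = -7/(15 - 12) = -7/3 ≈ -2.3333)
G = -2 (G = 4/(-2) = 4*(-1/2) = -2)
R(Q, V) = (-3 + Q)/(-7/3 + Q) (R(Q, V) = (Q - 3)/(-7/3 + Q) = (-3 + Q)/(-7/3 + Q))
R(1/(G - 5), -1)**2 = (3*(-3 + 1/(-2 - 5))/(-7 + 3/(-2 - 5)))**2 = (3*(-3 + 1/(-7))/(-7 + 3/(-7)))**2 = (3*(-3 - 1/7)/(-7 + 3*(-1/7)))**2 = (3*(-22/7)/(-7 - 3/7))**2 = (3*(-22/7)/(-52/7))**2 = (3*(-7/52)*(-22/7))**2 = (33/26)**2 = 1089/676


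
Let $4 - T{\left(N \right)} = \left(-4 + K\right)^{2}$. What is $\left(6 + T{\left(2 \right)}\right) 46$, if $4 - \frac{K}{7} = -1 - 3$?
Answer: $-123924$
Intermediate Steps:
$K = 56$ ($K = 28 - 7 \left(-1 - 3\right) = 28 - -28 = 28 + 28 = 56$)
$T{\left(N \right)} = -2700$ ($T{\left(N \right)} = 4 - \left(-4 + 56\right)^{2} = 4 - 52^{2} = 4 - 2704 = -2700$)
$\left(6 + T{\left(2 \right)}\right) 46 = \left(6 - 2700\right) 46 = \left(-2694\right) 46 = -123924$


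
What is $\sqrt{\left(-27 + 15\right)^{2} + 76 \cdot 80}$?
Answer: $4 \sqrt{389} \approx 78.892$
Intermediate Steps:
$\sqrt{\left(-27 + 15\right)^{2} + 76 \cdot 80} = \sqrt{\left(-12\right)^{2} + 6080} = \sqrt{144 + 6080} = \sqrt{6224} = 4 \sqrt{389}$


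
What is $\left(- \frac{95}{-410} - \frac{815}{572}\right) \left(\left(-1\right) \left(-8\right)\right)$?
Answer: $- \frac{55962}{5863} \approx -9.5449$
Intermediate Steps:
$\left(- \frac{95}{-410} - \frac{815}{572}\right) \left(\left(-1\right) \left(-8\right)\right) = \left(\left(-95\right) \left(- \frac{1}{410}\right) - \frac{815}{572}\right) 8 = \left(\frac{19}{82} - \frac{815}{572}\right) 8 = \left(- \frac{27981}{23452}\right) 8 = - \frac{55962}{5863}$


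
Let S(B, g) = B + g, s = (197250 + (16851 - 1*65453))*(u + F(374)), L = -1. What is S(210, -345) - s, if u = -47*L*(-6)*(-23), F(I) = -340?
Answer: -913590743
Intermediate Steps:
u = 6486 (u = -(-47)*(-6)*(-23) = -47*6*(-23) = -282*(-23) = 6486)
s = 913590608 (s = (197250 + (16851 - 1*65453))*(6486 - 340) = (197250 + (16851 - 65453))*6146 = (197250 - 48602)*6146 = 148648*6146 = 913590608)
S(210, -345) - s = (210 - 345) - 1*913590608 = -135 - 913590608 = -913590743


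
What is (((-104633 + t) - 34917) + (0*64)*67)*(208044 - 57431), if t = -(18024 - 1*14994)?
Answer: -21474401540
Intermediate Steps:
t = -3030 (t = -(18024 - 14994) = -1*3030 = -3030)
(((-104633 + t) - 34917) + (0*64)*67)*(208044 - 57431) = (((-104633 - 3030) - 34917) + (0*64)*67)*(208044 - 57431) = ((-107663 - 34917) + 0*67)*150613 = (-142580 + 0)*150613 = -142580*150613 = -21474401540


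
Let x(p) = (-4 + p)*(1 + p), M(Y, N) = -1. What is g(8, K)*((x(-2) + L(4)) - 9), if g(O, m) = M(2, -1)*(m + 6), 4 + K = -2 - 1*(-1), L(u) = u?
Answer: -1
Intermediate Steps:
x(p) = (1 + p)*(-4 + p)
K = -5 (K = -4 + (-2 - 1*(-1)) = -4 + (-2 + 1) = -4 - 1 = -5)
g(O, m) = -6 - m (g(O, m) = -(m + 6) = -(6 + m) = -6 - m)
g(8, K)*((x(-2) + L(4)) - 9) = (-6 - 1*(-5))*(((-4 + (-2)² - 3*(-2)) + 4) - 9) = (-6 + 5)*(((-4 + 4 + 6) + 4) - 9) = -((6 + 4) - 9) = -(10 - 9) = -1*1 = -1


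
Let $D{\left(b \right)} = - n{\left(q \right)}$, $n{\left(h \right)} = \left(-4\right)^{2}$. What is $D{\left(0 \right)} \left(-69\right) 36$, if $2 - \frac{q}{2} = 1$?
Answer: $39744$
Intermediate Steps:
$q = 2$ ($q = 4 - 2 = 2$)
$n{\left(h \right)} = 16$
$D{\left(b \right)} = -16$ ($D{\left(b \right)} = \left(-1\right) 16 = -16$)
$D{\left(0 \right)} \left(-69\right) 36 = \left(-16\right) \left(-69\right) 36 = 1104 \cdot 36 = 39744$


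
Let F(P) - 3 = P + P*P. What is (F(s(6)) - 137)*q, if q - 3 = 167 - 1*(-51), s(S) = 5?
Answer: -22984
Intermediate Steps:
q = 221 (q = 3 + (167 - 1*(-51)) = 3 + (167 + 51) = 3 + 218 = 221)
F(P) = 3 + P + P² (F(P) = 3 + (P + P*P) = 3 + (P + P²) = 3 + P + P²)
(F(s(6)) - 137)*q = ((3 + 5 + 5²) - 137)*221 = ((3 + 5 + 25) - 137)*221 = (33 - 137)*221 = -104*221 = -22984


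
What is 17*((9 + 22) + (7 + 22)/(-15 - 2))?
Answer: 498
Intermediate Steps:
17*((9 + 22) + (7 + 22)/(-15 - 2)) = 17*(31 + 29/(-17)) = 17*(31 + 29*(-1/17)) = 17*(31 - 29/17) = 17*(498/17) = 498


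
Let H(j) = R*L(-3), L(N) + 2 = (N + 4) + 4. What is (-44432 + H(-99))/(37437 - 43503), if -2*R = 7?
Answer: 88885/12132 ≈ 7.3265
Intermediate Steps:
R = -7/2 (R = -½*7 = -7/2 ≈ -3.5000)
L(N) = 6 + N (L(N) = -2 + ((N + 4) + 4) = -2 + ((4 + N) + 4) = -2 + (8 + N) = 6 + N)
H(j) = -21/2 (H(j) = -7*(6 - 3)/2 = -7/2*3 = -21/2)
(-44432 + H(-99))/(37437 - 43503) = (-44432 - 21/2)/(37437 - 43503) = -88885/2/(-6066) = -88885/2*(-1/6066) = 88885/12132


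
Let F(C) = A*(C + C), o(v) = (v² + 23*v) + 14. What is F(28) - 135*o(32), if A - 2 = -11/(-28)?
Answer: -239356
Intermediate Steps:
A = 67/28 (A = 2 - 11/(-28) = 2 - 11*(-1/28) = 2 + 11/28 = 67/28 ≈ 2.3929)
o(v) = 14 + v² + 23*v
F(C) = 67*C/14 (F(C) = 67*(C + C)/28 = 67*(2*C)/28 = 67*C/14)
F(28) - 135*o(32) = (67/14)*28 - 135*(14 + 32² + 23*32) = 134 - 135*(14 + 1024 + 736) = 134 - 135*1774 = 134 - 239490 = -239356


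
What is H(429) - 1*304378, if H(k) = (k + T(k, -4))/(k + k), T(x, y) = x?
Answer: -304377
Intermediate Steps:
H(k) = 1 (H(k) = (k + k)/(k + k) = (2*k)/((2*k)) = (2*k)*(1/(2*k)) = 1)
H(429) - 1*304378 = 1 - 1*304378 = 1 - 304378 = -304377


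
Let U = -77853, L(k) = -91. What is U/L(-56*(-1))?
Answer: 77853/91 ≈ 855.53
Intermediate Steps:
U/L(-56*(-1)) = -77853/(-91) = -77853*(-1/91) = 77853/91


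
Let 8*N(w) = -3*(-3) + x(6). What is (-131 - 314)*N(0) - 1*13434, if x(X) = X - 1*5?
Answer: -55961/4 ≈ -13990.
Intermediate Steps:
x(X) = -5 + X (x(X) = X - 5 = -5 + X)
N(w) = 5/4 (N(w) = (-3*(-3) + (-5 + 6))/8 = (9 + 1)/8 = (1/8)*10 = 5/4)
(-131 - 314)*N(0) - 1*13434 = (-131 - 314)*(5/4) - 1*13434 = -445*5/4 - 13434 = -2225/4 - 13434 = -55961/4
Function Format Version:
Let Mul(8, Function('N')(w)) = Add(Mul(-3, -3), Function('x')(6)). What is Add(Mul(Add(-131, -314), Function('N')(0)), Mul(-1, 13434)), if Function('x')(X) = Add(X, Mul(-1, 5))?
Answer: Rational(-55961, 4) ≈ -13990.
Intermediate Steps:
Function('x')(X) = Add(-5, X) (Function('x')(X) = Add(X, -5) = Add(-5, X))
Function('N')(w) = Rational(5, 4) (Function('N')(w) = Mul(Rational(1, 8), Add(Mul(-3, -3), Add(-5, 6))) = Mul(Rational(1, 8), Add(9, 1)) = Mul(Rational(1, 8), 10) = Rational(5, 4))
Add(Mul(Add(-131, -314), Function('N')(0)), Mul(-1, 13434)) = Add(Mul(Add(-131, -314), Rational(5, 4)), Mul(-1, 13434)) = Add(Mul(-445, Rational(5, 4)), -13434) = Add(Rational(-2225, 4), -13434) = Rational(-55961, 4)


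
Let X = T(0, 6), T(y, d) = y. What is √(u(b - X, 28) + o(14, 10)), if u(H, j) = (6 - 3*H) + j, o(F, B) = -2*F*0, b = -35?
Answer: √139 ≈ 11.790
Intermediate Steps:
X = 0
o(F, B) = 0
u(H, j) = 6 + j - 3*H
√(u(b - X, 28) + o(14, 10)) = √((6 + 28 - 3*(-35 - 1*0)) + 0) = √((6 + 28 - 3*(-35 + 0)) + 0) = √((6 + 28 - 3*(-35)) + 0) = √((6 + 28 + 105) + 0) = √(139 + 0) = √139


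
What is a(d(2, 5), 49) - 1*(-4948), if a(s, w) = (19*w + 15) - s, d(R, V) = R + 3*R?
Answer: 5886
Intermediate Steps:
d(R, V) = 4*R
a(s, w) = 15 - s + 19*w (a(s, w) = (15 + 19*w) - s = 15 - s + 19*w)
a(d(2, 5), 49) - 1*(-4948) = (15 - 4*2 + 19*49) - 1*(-4948) = (15 - 1*8 + 931) + 4948 = (15 - 8 + 931) + 4948 = 938 + 4948 = 5886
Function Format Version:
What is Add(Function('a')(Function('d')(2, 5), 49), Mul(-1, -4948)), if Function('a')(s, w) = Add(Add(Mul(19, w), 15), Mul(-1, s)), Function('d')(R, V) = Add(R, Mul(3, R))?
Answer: 5886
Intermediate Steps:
Function('d')(R, V) = Mul(4, R)
Function('a')(s, w) = Add(15, Mul(-1, s), Mul(19, w)) (Function('a')(s, w) = Add(Add(15, Mul(19, w)), Mul(-1, s)) = Add(15, Mul(-1, s), Mul(19, w)))
Add(Function('a')(Function('d')(2, 5), 49), Mul(-1, -4948)) = Add(Add(15, Mul(-1, Mul(4, 2)), Mul(19, 49)), Mul(-1, -4948)) = Add(Add(15, Mul(-1, 8), 931), 4948) = Add(Add(15, -8, 931), 4948) = Add(938, 4948) = 5886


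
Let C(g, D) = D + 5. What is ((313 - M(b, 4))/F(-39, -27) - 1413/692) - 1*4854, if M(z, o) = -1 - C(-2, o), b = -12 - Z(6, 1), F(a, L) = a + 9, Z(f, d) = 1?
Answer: -50517473/10380 ≈ -4866.8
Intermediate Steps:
F(a, L) = 9 + a
b = -13 (b = -12 - 1*1 = -12 - 1 = -13)
C(g, D) = 5 + D
M(z, o) = -6 - o (M(z, o) = -1 - (5 + o) = -1 + (-5 - o) = -6 - o)
((313 - M(b, 4))/F(-39, -27) - 1413/692) - 1*4854 = ((313 - (-6 - 1*4))/(9 - 39) - 1413/692) - 1*4854 = ((313 - (-6 - 4))/(-30) - 1413*1/692) - 4854 = ((313 - 1*(-10))*(-1/30) - 1413/692) - 4854 = ((313 + 10)*(-1/30) - 1413/692) - 4854 = (323*(-1/30) - 1413/692) - 4854 = (-323/30 - 1413/692) - 4854 = -132953/10380 - 4854 = -50517473/10380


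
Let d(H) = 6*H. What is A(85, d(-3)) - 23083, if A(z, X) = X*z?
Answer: -24613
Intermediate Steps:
A(85, d(-3)) - 23083 = (6*(-3))*85 - 23083 = -18*85 - 23083 = -1530 - 23083 = -24613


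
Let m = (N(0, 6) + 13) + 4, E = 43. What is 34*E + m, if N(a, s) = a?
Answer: 1479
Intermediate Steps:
m = 17 (m = (0 + 13) + 4 = 13 + 4 = 17)
34*E + m = 34*43 + 17 = 1462 + 17 = 1479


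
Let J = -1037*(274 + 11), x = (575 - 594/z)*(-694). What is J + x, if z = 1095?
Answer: -253389763/365 ≈ -6.9422e+5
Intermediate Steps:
x = -145515838/365 (x = (575 - 594/1095)*(-694) = (575 - 594*1/1095)*(-694) = (575 - 198/365)*(-694) = (209677/365)*(-694) = -145515838/365 ≈ -3.9867e+5)
J = -295545 (J = -1037*285 = -295545)
J + x = -295545 - 145515838/365 = -253389763/365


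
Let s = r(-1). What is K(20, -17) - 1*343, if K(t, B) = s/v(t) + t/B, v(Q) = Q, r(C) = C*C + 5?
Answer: -58459/170 ≈ -343.88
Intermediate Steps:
r(C) = 5 + C² (r(C) = C² + 5 = 5 + C²)
s = 6 (s = 5 + (-1)² = 5 + 1 = 6)
K(t, B) = 6/t + t/B
K(20, -17) - 1*343 = (6/20 + 20/(-17)) - 1*343 = (6*(1/20) + 20*(-1/17)) - 343 = (3/10 - 20/17) - 343 = -149/170 - 343 = -58459/170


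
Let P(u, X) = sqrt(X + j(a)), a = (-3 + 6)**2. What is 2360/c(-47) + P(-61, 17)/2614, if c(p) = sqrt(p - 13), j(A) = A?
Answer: sqrt(26)/2614 - 236*I*sqrt(15)/3 ≈ 0.0019507 - 304.67*I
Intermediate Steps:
a = 9 (a = 3**2 = 9)
c(p) = sqrt(-13 + p)
P(u, X) = sqrt(9 + X) (P(u, X) = sqrt(X + 9) = sqrt(9 + X))
2360/c(-47) + P(-61, 17)/2614 = 2360/(sqrt(-13 - 47)) + sqrt(9 + 17)/2614 = 2360/(sqrt(-60)) + sqrt(26)*(1/2614) = 2360/((2*I*sqrt(15))) + sqrt(26)/2614 = 2360*(-I*sqrt(15)/30) + sqrt(26)/2614 = -236*I*sqrt(15)/3 + sqrt(26)/2614 = sqrt(26)/2614 - 236*I*sqrt(15)/3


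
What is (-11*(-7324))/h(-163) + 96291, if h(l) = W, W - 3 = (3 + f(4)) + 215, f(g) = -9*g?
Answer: 17894399/185 ≈ 96727.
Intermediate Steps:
W = 185 (W = 3 + ((3 - 9*4) + 215) = 3 + ((3 - 36) + 215) = 3 + (-33 + 215) = 3 + 182 = 185)
h(l) = 185
(-11*(-7324))/h(-163) + 96291 = -11*(-7324)/185 + 96291 = 80564*(1/185) + 96291 = 80564/185 + 96291 = 17894399/185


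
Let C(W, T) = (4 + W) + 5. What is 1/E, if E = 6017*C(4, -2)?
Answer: 1/78221 ≈ 1.2784e-5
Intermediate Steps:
C(W, T) = 9 + W
E = 78221 (E = 6017*(9 + 4) = 6017*13 = 78221)
1/E = 1/78221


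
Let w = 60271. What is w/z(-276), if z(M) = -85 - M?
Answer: 60271/191 ≈ 315.56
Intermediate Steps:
w/z(-276) = 60271/(-85 - 1*(-276)) = 60271/(-85 + 276) = 60271/191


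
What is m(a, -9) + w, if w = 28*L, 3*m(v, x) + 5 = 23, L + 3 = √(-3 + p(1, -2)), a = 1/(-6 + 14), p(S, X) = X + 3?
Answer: -78 + 28*I*√2 ≈ -78.0 + 39.598*I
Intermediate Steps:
p(S, X) = 3 + X
a = ⅛ (a = 1/8 = ⅛ ≈ 0.12500)
L = -3 + I*√2 (L = -3 + √(-3 + (3 - 2)) = -3 + √(-3 + 1) = -3 + √(-2) = -3 + I*√2 ≈ -3.0 + 1.4142*I)
m(v, x) = 6 (m(v, x) = -5/3 + (⅓)*23 = -5/3 + 23/3 = 6)
w = -84 + 28*I*√2 (w = 28*(-3 + I*√2) = -84 + 28*I*√2 ≈ -84.0 + 39.598*I)
m(a, -9) + w = 6 + (-84 + 28*I*√2) = -78 + 28*I*√2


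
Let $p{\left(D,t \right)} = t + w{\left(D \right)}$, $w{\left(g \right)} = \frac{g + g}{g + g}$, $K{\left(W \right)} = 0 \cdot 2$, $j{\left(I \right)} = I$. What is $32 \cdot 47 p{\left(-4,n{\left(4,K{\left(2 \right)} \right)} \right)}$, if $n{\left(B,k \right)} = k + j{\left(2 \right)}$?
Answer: $4512$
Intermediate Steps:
$K{\left(W \right)} = 0$
$w{\left(g \right)} = 1$ ($w{\left(g \right)} = \frac{2 g}{2 g} = 2 g \frac{1}{2 g} = 1$)
$n{\left(B,k \right)} = 2 + k$ ($n{\left(B,k \right)} = k + 2 = 2 + k$)
$p{\left(D,t \right)} = 1 + t$ ($p{\left(D,t \right)} = t + 1 = 1 + t$)
$32 \cdot 47 p{\left(-4,n{\left(4,K{\left(2 \right)} \right)} \right)} = 32 \cdot 47 \left(1 + \left(2 + 0\right)\right) = 1504 \left(1 + 2\right) = 1504 \cdot 3 = 4512$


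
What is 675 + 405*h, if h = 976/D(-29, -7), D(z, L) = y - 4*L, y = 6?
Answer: 209115/17 ≈ 12301.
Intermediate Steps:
D(z, L) = 6 - 4*L
h = 488/17 (h = 976/(6 - 4*(-7)) = 976/(6 + 28) = 976/34 = 976*(1/34) = 488/17 ≈ 28.706)
675 + 405*h = 675 + 405*(488/17) = 675 + 197640/17 = 209115/17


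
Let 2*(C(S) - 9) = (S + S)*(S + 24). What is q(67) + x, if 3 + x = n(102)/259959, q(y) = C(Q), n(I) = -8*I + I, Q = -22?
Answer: -470436/12379 ≈ -38.003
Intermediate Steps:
n(I) = -7*I
C(S) = 9 + S*(24 + S) (C(S) = 9 + ((S + S)*(S + 24))/2 = 9 + ((2*S)*(24 + S))/2 = 9 + (2*S*(24 + S))/2 = 9 + S*(24 + S))
q(y) = -35 (q(y) = 9 + (-22)² + 24*(-22) = 9 + 484 - 528 = -35)
x = -37171/12379 (x = -3 - 7*102/259959 = -3 - 714*1/259959 = -3 - 34/12379 = -37171/12379 ≈ -3.0027)
q(67) + x = -35 - 37171/12379 = -470436/12379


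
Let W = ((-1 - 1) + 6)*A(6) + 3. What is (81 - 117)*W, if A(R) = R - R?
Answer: -108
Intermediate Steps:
A(R) = 0
W = 3 (W = ((-1 - 1) + 6)*0 + 3 = (-2 + 6)*0 + 3 = 4*0 + 3 = 0 + 3 = 3)
(81 - 117)*W = (81 - 117)*3 = -36*3 = -108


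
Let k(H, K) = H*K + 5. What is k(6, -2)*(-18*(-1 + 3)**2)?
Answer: 504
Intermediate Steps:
k(H, K) = 5 + H*K
k(6, -2)*(-18*(-1 + 3)**2) = (5 + 6*(-2))*(-18*(-1 + 3)**2) = (5 - 12)*(-18*2**2) = -(-126)*4 = -7*(-72) = 504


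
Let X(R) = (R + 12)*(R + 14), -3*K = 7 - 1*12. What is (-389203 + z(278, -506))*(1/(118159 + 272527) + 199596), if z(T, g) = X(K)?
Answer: -136498975713035650/1758087 ≈ -7.7641e+10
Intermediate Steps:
K = 5/3 (K = -(7 - 1*12)/3 = -(7 - 12)/3 = -⅓*(-5) = 5/3 ≈ 1.6667)
X(R) = (12 + R)*(14 + R)
z(T, g) = 1927/9 (z(T, g) = 168 + (5/3)² + 26*(5/3) = 168 + 25/9 + 130/3 = 1927/9)
(-389203 + z(278, -506))*(1/(118159 + 272527) + 199596) = (-389203 + 1927/9)*(1/(118159 + 272527) + 199596) = -3500900*(1/390686 + 199596)/9 = -3500900/9*77979362857/390686 = -136498975713035650/1758087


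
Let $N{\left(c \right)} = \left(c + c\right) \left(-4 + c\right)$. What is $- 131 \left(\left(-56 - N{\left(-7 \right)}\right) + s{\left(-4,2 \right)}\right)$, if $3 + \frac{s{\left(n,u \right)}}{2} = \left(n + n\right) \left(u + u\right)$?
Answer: $36680$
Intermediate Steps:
$N{\left(c \right)} = 2 c \left(-4 + c\right)$
$s{\left(n,u \right)} = -6 + 8 n u$ ($s{\left(n,u \right)} = -6 + 2 \left(n + n\right) \left(u + u\right) = -6 + 2 \cdot 2 n 2 u = -6 + 2 \cdot 4 n u = -6 + 8 n u$)
$- 131 \left(\left(-56 - N{\left(-7 \right)}\right) + s{\left(-4,2 \right)}\right) = - 131 \left(\left(-56 - 2 \left(-7\right) \left(-4 - 7\right)\right) + \left(-6 + 8 \left(-4\right) 2\right)\right) = - 131 \left(\left(-56 - 2 \left(-7\right) \left(-11\right)\right) - 70\right) = - 131 \left(\left(-56 - 154\right) - 70\right) = - 131 \left(-210 - 70\right) = \left(-131\right) \left(-280\right) = 36680$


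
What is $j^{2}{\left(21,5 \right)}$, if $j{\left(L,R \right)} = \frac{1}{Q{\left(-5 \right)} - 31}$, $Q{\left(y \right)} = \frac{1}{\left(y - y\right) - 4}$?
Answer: $\frac{16}{15625} \approx 0.001024$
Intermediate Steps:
$Q{\left(y \right)} = - \frac{1}{4}$ ($Q{\left(y \right)} = \frac{1}{0 - 4} = \frac{1}{-4} = - \frac{1}{4}$)
$j{\left(L,R \right)} = - \frac{4}{125}$ ($j{\left(L,R \right)} = \frac{1}{- \frac{1}{4} - 31} = \frac{1}{- \frac{125}{4}} = - \frac{4}{125}$)
$j^{2}{\left(21,5 \right)} = \left(- \frac{4}{125}\right)^{2} = \frac{16}{15625}$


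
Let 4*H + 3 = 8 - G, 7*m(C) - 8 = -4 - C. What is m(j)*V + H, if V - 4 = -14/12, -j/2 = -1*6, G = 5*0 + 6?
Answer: -293/84 ≈ -3.4881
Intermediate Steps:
G = 6 (G = 0 + 6 = 6)
j = 12 (j = -(-2)*6 = -2*(-6) = 12)
V = 17/6 (V = 4 - 14/12 = 4 - 14*1/12 = 4 - 7/6 = 17/6 ≈ 2.8333)
m(C) = 4/7 - C/7 (m(C) = 8/7 + (-4 - C)/7 = 8/7 + (-4/7 - C/7) = 4/7 - C/7)
H = -¼ (H = -¾ + (8 - 1*6)/4 = -¾ + (8 - 6)/4 = -¾ + (¼)*2 = -¾ + ½ = -¼ ≈ -0.25000)
m(j)*V + H = (4/7 - ⅐*12)*(17/6) - ¼ = (4/7 - 12/7)*(17/6) - ¼ = -8/7*17/6 - ¼ = -68/21 - ¼ = -293/84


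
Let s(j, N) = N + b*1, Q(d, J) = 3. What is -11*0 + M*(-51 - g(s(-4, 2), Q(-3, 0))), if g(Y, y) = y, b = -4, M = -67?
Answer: 3618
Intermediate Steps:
s(j, N) = -4 + N (s(j, N) = N - 4*1 = N - 4 = -4 + N)
-11*0 + M*(-51 - g(s(-4, 2), Q(-3, 0))) = -11*0 - 67*(-51 - 1*3) = 0 - 67*(-51 - 3) = 0 - 67*(-54) = 0 + 3618 = 3618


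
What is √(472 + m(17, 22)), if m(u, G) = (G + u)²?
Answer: √1993 ≈ 44.643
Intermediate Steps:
√(472 + m(17, 22)) = √(472 + (22 + 17)²) = √(472 + 39²) = √(472 + 1521) = √1993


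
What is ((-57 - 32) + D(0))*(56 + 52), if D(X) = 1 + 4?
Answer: -9072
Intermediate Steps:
D(X) = 5
((-57 - 32) + D(0))*(56 + 52) = ((-57 - 32) + 5)*(56 + 52) = (-89 + 5)*108 = -84*108 = -9072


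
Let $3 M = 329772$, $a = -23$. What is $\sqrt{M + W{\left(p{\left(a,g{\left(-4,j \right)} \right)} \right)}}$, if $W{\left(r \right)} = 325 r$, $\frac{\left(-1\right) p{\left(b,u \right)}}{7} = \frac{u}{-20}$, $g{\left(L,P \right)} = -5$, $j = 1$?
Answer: $\frac{\sqrt{437421}}{2} \approx 330.69$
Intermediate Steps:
$p{\left(b,u \right)} = \frac{7 u}{20}$ ($p{\left(b,u \right)} = - 7 \frac{u}{-20} = - 7 u \left(- \frac{1}{20}\right) = - 7 \left(- \frac{u}{20}\right) = \frac{7 u}{20}$)
$M = 109924$ ($M = \frac{1}{3} \cdot 329772 = 109924$)
$\sqrt{M + W{\left(p{\left(a,g{\left(-4,j \right)} \right)} \right)}} = \sqrt{109924 + 325 \cdot \frac{7}{20} \left(-5\right)} = \sqrt{109924 + 325 \left(- \frac{7}{4}\right)} = \sqrt{109924 - \frac{2275}{4}} = \sqrt{\frac{437421}{4}} = \frac{\sqrt{437421}}{2}$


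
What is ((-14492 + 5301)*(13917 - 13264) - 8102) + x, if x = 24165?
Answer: -5985660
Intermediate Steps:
((-14492 + 5301)*(13917 - 13264) - 8102) + x = ((-14492 + 5301)*(13917 - 13264) - 8102) + 24165 = (-9191*653 - 8102) + 24165 = (-6001723 - 8102) + 24165 = -6009825 + 24165 = -5985660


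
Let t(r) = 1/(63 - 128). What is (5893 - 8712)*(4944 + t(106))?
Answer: -905911021/65 ≈ -1.3937e+7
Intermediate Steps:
t(r) = -1/65 (t(r) = 1/(-65) = -1/65)
(5893 - 8712)*(4944 + t(106)) = (5893 - 8712)*(4944 - 1/65) = -2819*321359/65 = -905911021/65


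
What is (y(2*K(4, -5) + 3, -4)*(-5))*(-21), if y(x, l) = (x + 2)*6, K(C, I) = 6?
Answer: 10710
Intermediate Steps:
y(x, l) = 12 + 6*x (y(x, l) = (2 + x)*6 = 12 + 6*x)
(y(2*K(4, -5) + 3, -4)*(-5))*(-21) = ((12 + 6*(2*6 + 3))*(-5))*(-21) = ((12 + 6*(12 + 3))*(-5))*(-21) = ((12 + 6*15)*(-5))*(-21) = ((12 + 90)*(-5))*(-21) = (102*(-5))*(-21) = -510*(-21) = 10710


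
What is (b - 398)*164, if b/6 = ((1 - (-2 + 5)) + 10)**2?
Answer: -2296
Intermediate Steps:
b = 384 (b = 6*((1 - (-2 + 5)) + 10)**2 = 6*((1 - 1*3) + 10)**2 = 6*((1 - 3) + 10)**2 = 6*(-2 + 10)**2 = 6*8**2 = 6*64 = 384)
(b - 398)*164 = (384 - 398)*164 = -14*164 = -2296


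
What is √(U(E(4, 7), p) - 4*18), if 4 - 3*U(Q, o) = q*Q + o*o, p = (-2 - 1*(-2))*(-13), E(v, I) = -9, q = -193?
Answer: I*√5847/3 ≈ 25.489*I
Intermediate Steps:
p = 0 (p = (-2 + 2)*(-13) = 0*(-13) = 0)
U(Q, o) = 4/3 - o²/3 + 193*Q/3 (U(Q, o) = 4/3 - (-193*Q + o*o)/3 = 4/3 - (-193*Q + o²)/3 = 4/3 - (o² - 193*Q)/3 = 4/3 + (-o²/3 + 193*Q/3) = 4/3 - o²/3 + 193*Q/3)
√(U(E(4, 7), p) - 4*18) = √((4/3 - ⅓*0² + (193/3)*(-9)) - 4*18) = √((4/3 - ⅓*0 - 579) - 72) = √((4/3 + 0 - 579) - 72) = √(-1733/3 - 72) = √(-1949/3) = I*√5847/3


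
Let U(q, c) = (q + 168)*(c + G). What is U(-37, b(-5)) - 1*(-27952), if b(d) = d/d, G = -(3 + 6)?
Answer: 26904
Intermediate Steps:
G = -9 (G = -1*9 = -9)
b(d) = 1
U(q, c) = (-9 + c)*(168 + q) (U(q, c) = (q + 168)*(c - 9) = (168 + q)*(-9 + c) = (-9 + c)*(168 + q))
U(-37, b(-5)) - 1*(-27952) = (-1512 - 9*(-37) + 168*1 + 1*(-37)) - 1*(-27952) = (-1512 + 333 + 168 - 37) + 27952 = -1048 + 27952 = 26904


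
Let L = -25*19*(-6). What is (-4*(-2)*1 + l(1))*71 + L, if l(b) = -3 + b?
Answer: 3276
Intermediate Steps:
L = 2850 (L = -475*(-6) = 2850)
(-4*(-2)*1 + l(1))*71 + L = (-4*(-2)*1 + (-3 + 1))*71 + 2850 = (8*1 - 2)*71 + 2850 = (8 - 2)*71 + 2850 = 6*71 + 2850 = 426 + 2850 = 3276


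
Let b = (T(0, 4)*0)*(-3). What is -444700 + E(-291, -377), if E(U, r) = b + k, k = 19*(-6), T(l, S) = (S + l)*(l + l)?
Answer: -444814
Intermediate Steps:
T(l, S) = 2*l*(S + l) (T(l, S) = (S + l)*(2*l) = 2*l*(S + l))
k = -114
b = 0 (b = ((2*0*(4 + 0))*0)*(-3) = ((2*0*4)*0)*(-3) = (0*0)*(-3) = 0*(-3) = 0)
E(U, r) = -114 (E(U, r) = 0 - 114 = -114)
-444700 + E(-291, -377) = -444700 - 114 = -444814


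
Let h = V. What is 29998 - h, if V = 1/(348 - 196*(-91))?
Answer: 545483631/18184 ≈ 29998.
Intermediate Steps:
V = 1/18184 (V = 1/(348 + 17836) = 1/18184 ≈ 5.4993e-5)
h = 1/18184 ≈ 5.4993e-5
29998 - h = 29998 - 1*1/18184 = 29998 - 1/18184 = 545483631/18184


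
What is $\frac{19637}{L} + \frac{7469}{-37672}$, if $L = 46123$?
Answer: $\frac{395272377}{1737545656} \approx 0.22749$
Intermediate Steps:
$\frac{19637}{L} + \frac{7469}{-37672} = \frac{19637}{46123} + \frac{7469}{-37672} = 19637 \cdot \frac{1}{46123} + 7469 \left(- \frac{1}{37672}\right) = \frac{19637}{46123} - \frac{7469}{37672} = \frac{395272377}{1737545656}$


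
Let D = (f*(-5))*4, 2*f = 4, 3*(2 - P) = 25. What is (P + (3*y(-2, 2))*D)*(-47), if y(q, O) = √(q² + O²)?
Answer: 893/3 + 11280*√2 ≈ 16250.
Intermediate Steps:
P = -19/3 (P = 2 - ⅓*25 = 2 - 25/3 = -19/3 ≈ -6.3333)
f = 2 (f = (½)*4 = 2)
D = -40 (D = (2*(-5))*4 = -10*4 = -40)
y(q, O) = √(O² + q²)
(P + (3*y(-2, 2))*D)*(-47) = (-19/3 + (3*√(2² + (-2)²))*(-40))*(-47) = (-19/3 + (3*√(4 + 4))*(-40))*(-47) = (-19/3 + (3*√8)*(-40))*(-47) = (-19/3 + (3*(2*√2))*(-40))*(-47) = (-19/3 + (6*√2)*(-40))*(-47) = (-19/3 - 240*√2)*(-47) = 893/3 + 11280*√2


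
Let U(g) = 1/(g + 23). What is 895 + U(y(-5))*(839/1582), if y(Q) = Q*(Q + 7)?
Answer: 18407409/20566 ≈ 895.04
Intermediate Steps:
y(Q) = Q*(7 + Q)
U(g) = 1/(23 + g)
895 + U(y(-5))*(839/1582) = 895 + (839/1582)/(23 - 5*(7 - 5)) = 895 + (839*(1/1582))/(23 - 5*2) = 895 + (839/1582)/(23 - 10) = 895 + (839/1582)/13 = 895 + (1/13)*(839/1582) = 895 + 839/20566 = 18407409/20566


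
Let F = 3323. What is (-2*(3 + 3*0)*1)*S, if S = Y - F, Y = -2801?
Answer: 36744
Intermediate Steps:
S = -6124 (S = -2801 - 1*3323 = -2801 - 3323 = -6124)
(-2*(3 + 3*0)*1)*S = (-2*(3 + 3*0)*1)*(-6124) = (-2*(3 + 0)*1)*(-6124) = (-2*3*1)*(-6124) = -6*1*(-6124) = -6*(-6124) = 36744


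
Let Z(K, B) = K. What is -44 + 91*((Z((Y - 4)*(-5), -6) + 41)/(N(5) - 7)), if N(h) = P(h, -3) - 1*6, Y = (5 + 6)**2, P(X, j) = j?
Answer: 3050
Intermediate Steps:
Y = 121 (Y = 11**2 = 121)
N(h) = -9 (N(h) = -3 - 1*6 = -3 - 6 = -9)
-44 + 91*((Z((Y - 4)*(-5), -6) + 41)/(N(5) - 7)) = -44 + 91*(((121 - 4)*(-5) + 41)/(-9 - 7)) = -44 + 91*((117*(-5) + 41)/(-16)) = -44 + 91*((-585 + 41)*(-1/16)) = -44 + 91*(-544*(-1/16)) = -44 + 91*34 = -44 + 3094 = 3050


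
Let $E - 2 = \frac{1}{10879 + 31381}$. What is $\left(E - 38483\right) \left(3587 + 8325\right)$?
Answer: $- \frac{4842844621702}{10565} \approx -4.5839 \cdot 10^{8}$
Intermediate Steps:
$E = \frac{84521}{42260}$ ($E = 2 + \frac{1}{10879 + 31381} = 2 + \frac{1}{42260} = \frac{84521}{42260} \approx 2.0$)
$\left(E - 38483\right) \left(3587 + 8325\right) = \left(\frac{84521}{42260} - 38483\right) \left(3587 + 8325\right) = \left(- \frac{1626207059}{42260}\right) 11912 = - \frac{4842844621702}{10565}$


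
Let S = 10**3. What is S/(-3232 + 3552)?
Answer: 25/8 ≈ 3.1250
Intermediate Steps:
S = 1000
S/(-3232 + 3552) = 1000/(-3232 + 3552) = 1000/320 = 1000*(1/320) = 25/8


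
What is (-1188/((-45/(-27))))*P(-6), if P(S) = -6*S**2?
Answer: 769824/5 ≈ 1.5396e+5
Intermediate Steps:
(-1188/((-45/(-27))))*P(-6) = (-1188/((-45/(-27))))*(-6*(-6)**2) = (-1188/((-45*(-1/27))))*(-6*36) = -1188/5/3*(-216) = -1188*3/5*(-216) = -33*108/5*(-216) = -3564/5*(-216) = 769824/5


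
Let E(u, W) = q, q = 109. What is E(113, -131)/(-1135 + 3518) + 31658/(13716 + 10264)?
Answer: 3547947/2597470 ≈ 1.3659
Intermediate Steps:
E(u, W) = 109
E(113, -131)/(-1135 + 3518) + 31658/(13716 + 10264) = 109/(-1135 + 3518) + 31658/(13716 + 10264) = 109/2383 + 31658/23980 = 109*(1/2383) + 31658*(1/23980) = 109/2383 + 1439/1090 = 3547947/2597470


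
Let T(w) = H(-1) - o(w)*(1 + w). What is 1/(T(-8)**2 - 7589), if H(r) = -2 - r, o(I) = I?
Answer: -1/4340 ≈ -0.00023041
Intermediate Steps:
T(w) = -1 - w*(1 + w) (T(w) = (-2 - 1*(-1)) - w*(1 + w) = (-2 + 1) - w*(1 + w) = -1 - w*(1 + w))
1/(T(-8)**2 - 7589) = 1/((-1 - 1*(-8) - 1*(-8)**2)**2 - 7589) = 1/((-1 + 8 - 1*64)**2 - 7589) = 1/((-1 + 8 - 64)**2 - 7589) = 1/((-57)**2 - 7589) = 1/(3249 - 7589) = 1/(-4340) = -1/4340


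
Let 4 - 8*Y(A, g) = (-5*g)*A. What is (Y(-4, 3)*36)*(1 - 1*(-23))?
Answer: -6048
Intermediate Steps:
Y(A, g) = 1/2 + 5*A*g/8 (Y(A, g) = 1/2 - (-5*g)*A/8 = 1/2 - (-5)*A*g/8 = 1/2 + 5*A*g/8)
(Y(-4, 3)*36)*(1 - 1*(-23)) = ((1/2 + (5/8)*(-4)*3)*36)*(1 - 1*(-23)) = ((1/2 - 15/2)*36)*(1 + 23) = -7*36*24 = -252*24 = -6048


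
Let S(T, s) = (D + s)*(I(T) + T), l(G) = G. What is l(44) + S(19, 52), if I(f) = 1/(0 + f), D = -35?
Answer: 6990/19 ≈ 367.89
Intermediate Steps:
I(f) = 1/f
S(T, s) = (-35 + s)*(T + 1/T) (S(T, s) = (-35 + s)*(1/T + T) = (-35 + s)*(T + 1/T))
l(44) + S(19, 52) = 44 + (-35 + 52 + 19**2*(-35 + 52))/19 = 44 + (-35 + 52 + 361*17)/19 = 44 + (-35 + 52 + 6137)/19 = 44 + (1/19)*6154 = 44 + 6154/19 = 6990/19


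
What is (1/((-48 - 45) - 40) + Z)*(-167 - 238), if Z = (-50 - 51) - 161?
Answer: 14113035/133 ≈ 1.0611e+5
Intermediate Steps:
Z = -262 (Z = -101 - 161 = -262)
(1/((-48 - 45) - 40) + Z)*(-167 - 238) = (1/((-48 - 45) - 40) - 262)*(-167 - 238) = (1/(-93 - 40) - 262)*(-405) = (1/(-133) - 262)*(-405) = (-1/133 - 262)*(-405) = -34847/133*(-405) = 14113035/133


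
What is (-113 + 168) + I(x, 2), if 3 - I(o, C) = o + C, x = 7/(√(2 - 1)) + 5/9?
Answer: 436/9 ≈ 48.444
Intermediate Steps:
x = 68/9 (x = 7/(√1) + 5*(⅑) = 7/1 + 5/9 = 7*1 + 5/9 = 7 + 5/9 = 68/9 ≈ 7.5556)
I(o, C) = 3 - C - o (I(o, C) = 3 - (o + C) = 3 - (C + o) = 3 + (-C - o) = 3 - C - o)
(-113 + 168) + I(x, 2) = (-113 + 168) + (3 - 1*2 - 1*68/9) = 55 + (3 - 2 - 68/9) = 55 - 59/9 = 436/9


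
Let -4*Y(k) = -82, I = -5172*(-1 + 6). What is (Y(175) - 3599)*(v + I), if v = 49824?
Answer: -85755174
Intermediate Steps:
I = -25860 (I = -5172*5 = -1293*20 = -25860)
Y(k) = 41/2 (Y(k) = -¼*(-82) = 41/2)
(Y(175) - 3599)*(v + I) = (41/2 - 3599)*(49824 - 25860) = -7157/2*23964 = -85755174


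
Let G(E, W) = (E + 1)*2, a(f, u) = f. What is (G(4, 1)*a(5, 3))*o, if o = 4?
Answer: 200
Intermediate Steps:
G(E, W) = 2 + 2*E (G(E, W) = (1 + E)*2 = 2 + 2*E)
(G(4, 1)*a(5, 3))*o = ((2 + 2*4)*5)*4 = ((2 + 8)*5)*4 = (10*5)*4 = 50*4 = 200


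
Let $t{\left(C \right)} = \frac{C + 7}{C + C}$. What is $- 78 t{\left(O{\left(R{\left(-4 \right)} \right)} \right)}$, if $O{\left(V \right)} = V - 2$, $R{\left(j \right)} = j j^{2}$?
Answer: $- \frac{767}{22} \approx -34.864$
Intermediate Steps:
$R{\left(j \right)} = j^{3}$
$O{\left(V \right)} = -2 + V$ ($O{\left(V \right)} = V - 2 = -2 + V$)
$t{\left(C \right)} = \frac{7 + C}{2 C}$
$- 78 t{\left(O{\left(R{\left(-4 \right)} \right)} \right)} = - 78 \frac{7 + \left(-2 + \left(-4\right)^{3}\right)}{2 \left(-2 + \left(-4\right)^{3}\right)} = - 78 \frac{7 - 66}{2 \left(-2 - 64\right)} = - 78 \frac{7 - 66}{2 \left(-66\right)} = - 78 \cdot \frac{1}{2} \left(- \frac{1}{66}\right) \left(-59\right) = \left(-78\right) \frac{59}{132} = - \frac{767}{22}$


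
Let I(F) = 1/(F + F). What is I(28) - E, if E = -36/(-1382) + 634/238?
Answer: -1757765/657832 ≈ -2.6721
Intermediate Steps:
I(F) = 1/(2*F)
E = 221189/82229 (E = -36*(-1/1382) + 634*(1/238) = 18/691 + 317/119 = 221189/82229 ≈ 2.6899)
I(28) - E = (½)/28 - 1*221189/82229 = (½)*(1/28) - 221189/82229 = 1/56 - 221189/82229 = -1757765/657832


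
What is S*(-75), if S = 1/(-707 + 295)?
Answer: 75/412 ≈ 0.18204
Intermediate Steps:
S = -1/412 (S = 1/(-412) = -1/412 ≈ -0.0024272)
S*(-75) = -1/412*(-75) = 75/412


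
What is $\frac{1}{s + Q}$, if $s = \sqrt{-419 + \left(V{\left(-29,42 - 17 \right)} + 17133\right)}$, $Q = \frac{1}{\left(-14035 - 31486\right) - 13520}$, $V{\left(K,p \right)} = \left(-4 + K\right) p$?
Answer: $\frac{59041}{55386506691408} + \frac{3485839681 \sqrt{15889}}{55386506691408} \approx 0.0079333$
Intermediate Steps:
$V{\left(K,p \right)} = p \left(-4 + K\right)$
$Q = - \frac{1}{59041}$ ($Q = \frac{1}{-45521 - 13520} = \frac{1}{-59041} = - \frac{1}{59041} \approx -1.6937 \cdot 10^{-5}$)
$s = \sqrt{15889}$ ($s = \sqrt{-419 + \left(\left(42 - 17\right) \left(-4 - 29\right) + 17133\right)} = \sqrt{-419 + \left(\left(42 - 17\right) \left(-33\right) + 17133\right)} = \sqrt{-419 + \left(25 \left(-33\right) + 17133\right)} = \sqrt{-419 + \left(-825 + 17133\right)} = \sqrt{-419 + 16308} = \sqrt{15889} \approx 126.05$)
$\frac{1}{s + Q} = \frac{1}{\sqrt{15889} - \frac{1}{59041}} = \frac{1}{- \frac{1}{59041} + \sqrt{15889}}$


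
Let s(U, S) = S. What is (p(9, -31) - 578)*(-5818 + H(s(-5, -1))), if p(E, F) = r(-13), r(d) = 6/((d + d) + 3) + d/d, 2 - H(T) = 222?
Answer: 80166526/23 ≈ 3.4855e+6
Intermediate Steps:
H(T) = -220 (H(T) = 2 - 1*222 = 2 - 222 = -220)
r(d) = 1 + 6/(3 + 2*d) (r(d) = 6/(2*d + 3) + 1 = 6/(3 + 2*d) + 1 = 1 + 6/(3 + 2*d))
p(E, F) = 17/23 (p(E, F) = (9 + 2*(-13))/(3 + 2*(-13)) = (9 - 26)/(3 - 26) = -17/(-23) = -1/23*(-17) = 17/23)
(p(9, -31) - 578)*(-5818 + H(s(-5, -1))) = (17/23 - 578)*(-5818 - 220) = -13277/23*(-6038) = 80166526/23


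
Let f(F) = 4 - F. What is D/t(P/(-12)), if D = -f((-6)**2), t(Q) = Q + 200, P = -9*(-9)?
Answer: 128/773 ≈ 0.16559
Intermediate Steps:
P = 81
t(Q) = 200 + Q
D = 32 (D = -(4 - 1*(-6)**2) = -(4 - 1*36) = -(4 - 36) = -1*(-32) = 32)
D/t(P/(-12)) = 32/(200 + 81/(-12)) = 32/(200 + 81*(-1/12)) = 32/(200 - 27/4) = 32/(773/4) = 32*(4/773) = 128/773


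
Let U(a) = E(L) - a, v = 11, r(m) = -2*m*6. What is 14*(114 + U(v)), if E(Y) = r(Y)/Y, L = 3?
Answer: 1274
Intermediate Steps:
r(m) = -12*m
E(Y) = -12 (E(Y) = (-12*Y)/Y = -12)
U(a) = -12 - a
14*(114 + U(v)) = 14*(114 + (-12 - 1*11)) = 14*(114 + (-12 - 11)) = 14*(114 - 23) = 14*91 = 1274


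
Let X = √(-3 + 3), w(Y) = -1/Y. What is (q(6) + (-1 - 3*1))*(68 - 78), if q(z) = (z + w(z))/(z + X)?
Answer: 545/18 ≈ 30.278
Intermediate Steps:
X = 0 (X = √0 = 0)
q(z) = (z - 1/z)/z (q(z) = (z - 1/z)/(z + 0) = (z - 1/z)/z)
(q(6) + (-1 - 3*1))*(68 - 78) = ((1 - 1/6²) + (-1 - 3*1))*(68 - 78) = ((1 - 1*1/36) + (-1 - 3))*(-10) = ((1 - 1/36) - 4)*(-10) = (35/36 - 4)*(-10) = -109/36*(-10) = 545/18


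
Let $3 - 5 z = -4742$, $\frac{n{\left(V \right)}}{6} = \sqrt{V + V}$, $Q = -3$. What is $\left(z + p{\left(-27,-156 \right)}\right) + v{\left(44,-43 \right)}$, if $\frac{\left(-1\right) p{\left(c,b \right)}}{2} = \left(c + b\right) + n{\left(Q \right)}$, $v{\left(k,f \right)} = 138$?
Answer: $1453 - 12 i \sqrt{6} \approx 1453.0 - 29.394 i$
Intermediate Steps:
$n{\left(V \right)} = 6 \sqrt{2} \sqrt{V}$ ($n{\left(V \right)} = 6 \sqrt{V + V} = 6 \sqrt{2 V} = 6 \sqrt{2} \sqrt{V}$)
$z = 949$ ($z = \frac{3}{5} - - \frac{4742}{5} = \frac{3}{5} + \frac{4742}{5} = 949$)
$p{\left(c,b \right)} = - 2 b - 2 c - 12 i \sqrt{6}$ ($p{\left(c,b \right)} = - 2 \left(\left(c + b\right) + 6 \sqrt{2} \sqrt{-3}\right) = - 2 \left(\left(b + c\right) + 6 \sqrt{2} i \sqrt{3}\right) = - 2 \left(\left(b + c\right) + 6 i \sqrt{6}\right) = - 2 \left(b + c + 6 i \sqrt{6}\right) = - 2 b - 2 c - 12 i \sqrt{6}$)
$\left(z + p{\left(-27,-156 \right)}\right) + v{\left(44,-43 \right)} = \left(949 - \left(-366 + 12 i \sqrt{6}\right)\right) + 138 = \left(949 + \left(312 + 54 - 12 i \sqrt{6}\right)\right) + 138 = \left(949 + \left(366 - 12 i \sqrt{6}\right)\right) + 138 = \left(1315 - 12 i \sqrt{6}\right) + 138 = 1453 - 12 i \sqrt{6}$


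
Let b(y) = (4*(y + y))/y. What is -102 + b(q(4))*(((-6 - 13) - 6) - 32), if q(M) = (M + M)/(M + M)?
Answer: -558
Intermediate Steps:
q(M) = 1 (q(M) = (2*M)/((2*M)) = (2*M)*(1/(2*M)) = 1)
b(y) = 8 (b(y) = (4*(2*y))/y = (8*y)/y = 8)
-102 + b(q(4))*(((-6 - 13) - 6) - 32) = -102 + 8*(((-6 - 13) - 6) - 32) = -102 + 8*((-19 - 6) - 32) = -102 + 8*(-25 - 32) = -102 + 8*(-57) = -102 - 456 = -558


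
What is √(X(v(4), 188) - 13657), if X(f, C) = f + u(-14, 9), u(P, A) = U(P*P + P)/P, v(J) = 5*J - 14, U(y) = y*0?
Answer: I*√13651 ≈ 116.84*I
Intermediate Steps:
U(y) = 0
v(J) = -14 + 5*J
u(P, A) = 0 (u(P, A) = 0/P = 0)
X(f, C) = f (X(f, C) = f + 0 = f)
√(X(v(4), 188) - 13657) = √((-14 + 5*4) - 13657) = √((-14 + 20) - 13657) = √(6 - 13657) = √(-13651) = I*√13651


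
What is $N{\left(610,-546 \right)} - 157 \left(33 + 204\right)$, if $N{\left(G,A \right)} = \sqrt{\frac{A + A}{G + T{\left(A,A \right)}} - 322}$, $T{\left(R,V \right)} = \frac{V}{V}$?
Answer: $-37209 + \frac{i \sqrt{715246}}{47} \approx -37209.0 + 17.994 i$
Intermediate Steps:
$T{\left(R,V \right)} = 1$
$N{\left(G,A \right)} = \sqrt{-322 + \frac{2 A}{1 + G}}$ ($N{\left(G,A \right)} = \sqrt{\frac{A + A}{G + 1} - 322} = \sqrt{\frac{2 A}{1 + G} - 322} = \sqrt{-322 + \frac{2 A}{1 + G}}$)
$N{\left(610,-546 \right)} - 157 \left(33 + 204\right) = \sqrt{2} \sqrt{\frac{-161 - 546 - 98210}{1 + 610}} - 157 \left(33 + 204\right) = \sqrt{2} \sqrt{\frac{-161 - 546 - 98210}{611}} - 37209 = \sqrt{2} \sqrt{\frac{1}{611} \left(-98917\right)} - 37209 = \sqrt{2} \sqrt{- \frac{7609}{47}} - 37209 = \sqrt{2} \frac{i \sqrt{357623}}{47} - 37209 = \frac{i \sqrt{715246}}{47} - 37209 = -37209 + \frac{i \sqrt{715246}}{47}$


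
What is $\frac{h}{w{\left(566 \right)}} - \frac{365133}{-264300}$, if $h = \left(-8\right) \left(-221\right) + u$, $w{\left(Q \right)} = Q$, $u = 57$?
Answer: $\frac{114835463}{24932300} \approx 4.6059$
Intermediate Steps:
$h = 1825$ ($h = \left(-8\right) \left(-221\right) + 57 = 1768 + 57 = 1825$)
$\frac{h}{w{\left(566 \right)}} - \frac{365133}{-264300} = \frac{1825}{566} - \frac{365133}{-264300} = 1825 \cdot \frac{1}{566} - - \frac{121711}{88100} = \frac{1825}{566} + \frac{121711}{88100} = \frac{114835463}{24932300}$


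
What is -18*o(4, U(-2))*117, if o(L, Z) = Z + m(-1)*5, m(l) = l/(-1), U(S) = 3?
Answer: -16848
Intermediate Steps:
m(l) = -l (m(l) = l*(-1) = -l)
o(L, Z) = 5 + Z (o(L, Z) = Z - 1*(-1)*5 = Z + 1*5 = Z + 5 = 5 + Z)
-18*o(4, U(-2))*117 = -18*(5 + 3)*117 = -18*8*117 = -144*117 = -16848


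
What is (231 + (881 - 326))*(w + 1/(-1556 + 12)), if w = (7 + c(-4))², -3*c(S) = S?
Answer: 126413821/2316 ≈ 54583.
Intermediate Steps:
c(S) = -S/3
w = 625/9 (w = (7 - ⅓*(-4))² = (7 + 4/3)² = (25/3)² = 625/9 ≈ 69.444)
(231 + (881 - 326))*(w + 1/(-1556 + 12)) = (231 + (881 - 326))*(625/9 + 1/(-1556 + 12)) = (231 + 555)*(625/9 + 1/(-1544)) = 786*(625/9 - 1/1544) = 786*(964991/13896) = 126413821/2316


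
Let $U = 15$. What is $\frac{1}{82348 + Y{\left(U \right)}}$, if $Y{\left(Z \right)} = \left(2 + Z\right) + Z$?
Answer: $\frac{1}{82380} \approx 1.2139 \cdot 10^{-5}$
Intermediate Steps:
$Y{\left(Z \right)} = 2 + 2 Z$
$\frac{1}{82348 + Y{\left(U \right)}} = \frac{1}{82348 + \left(2 + 2 \cdot 15\right)} = \frac{1}{82348 + \left(2 + 30\right)} = \frac{1}{82348 + 32} = \frac{1}{82380}$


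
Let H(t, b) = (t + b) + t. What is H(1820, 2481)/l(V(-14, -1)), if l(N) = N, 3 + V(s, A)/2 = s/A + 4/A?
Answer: 6121/14 ≈ 437.21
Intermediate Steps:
V(s, A) = -6 + 8/A + 2*s/A (V(s, A) = -6 + 2*(s/A + 4/A) = -6 + 2*(4/A + s/A) = -6 + (8/A + 2*s/A) = -6 + 8/A + 2*s/A)
H(t, b) = b + 2*t (H(t, b) = (b + t) + t = b + 2*t)
H(1820, 2481)/l(V(-14, -1)) = (2481 + 2*1820)/((2*(4 - 14 - 3*(-1))/(-1))) = (2481 + 3640)/((2*(-1)*(4 - 14 + 3))) = 6121/((2*(-1)*(-7))) = 6121/14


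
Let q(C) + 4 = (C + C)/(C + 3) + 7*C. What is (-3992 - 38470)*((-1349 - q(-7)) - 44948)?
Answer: 1963761345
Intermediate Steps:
q(C) = -4 + 7*C + 2*C/(3 + C) (q(C) = -4 + ((C + C)/(C + 3) + 7*C) = -4 + ((2*C)/(3 + C) + 7*C) = -4 + (2*C/(3 + C) + 7*C) = -4 + (7*C + 2*C/(3 + C)) = -4 + 7*C + 2*C/(3 + C))
(-3992 - 38470)*((-1349 - q(-7)) - 44948) = (-3992 - 38470)*((-1349 - (-12 + 7*(-7)² + 19*(-7))/(3 - 7)) - 44948) = -42462*((-1349 - (-12 + 7*49 - 133)/(-4)) - 44948) = -42462*((-1349 - (-1)*(-12 + 343 - 133)/4) - 44948) = -42462*((-1349 - (-1)*198/4) - 44948) = -42462*((-1349 - 1*(-99/2)) - 44948) = -42462*((-1349 + 99/2) - 44948) = -42462*(-2599/2 - 44948) = -42462*(-92495/2) = 1963761345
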